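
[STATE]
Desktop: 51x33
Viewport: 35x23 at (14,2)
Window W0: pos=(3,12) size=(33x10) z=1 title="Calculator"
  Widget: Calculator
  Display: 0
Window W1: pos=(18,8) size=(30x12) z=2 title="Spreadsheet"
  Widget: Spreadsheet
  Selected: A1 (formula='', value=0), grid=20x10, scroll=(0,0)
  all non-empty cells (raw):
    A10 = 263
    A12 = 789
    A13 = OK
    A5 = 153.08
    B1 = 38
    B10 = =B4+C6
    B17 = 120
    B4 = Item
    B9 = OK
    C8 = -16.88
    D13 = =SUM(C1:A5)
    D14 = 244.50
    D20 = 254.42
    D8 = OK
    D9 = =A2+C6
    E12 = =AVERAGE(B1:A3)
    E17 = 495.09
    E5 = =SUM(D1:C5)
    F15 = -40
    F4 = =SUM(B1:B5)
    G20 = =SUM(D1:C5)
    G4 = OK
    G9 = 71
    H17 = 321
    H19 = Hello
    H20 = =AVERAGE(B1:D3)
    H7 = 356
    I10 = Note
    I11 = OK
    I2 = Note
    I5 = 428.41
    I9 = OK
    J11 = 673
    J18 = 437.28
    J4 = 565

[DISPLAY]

                                   
                                   
                                   
                                   
                                   
                                   
    ┏━━━━━━━━━━━━━━━━━━━━━━━━━━━━┓ 
    ┃ Spreadsheet                ┃ 
    ┠────────────────────────────┨ 
    ┃A1:                         ┃ 
━━━━┃       A       B       C    ┃ 
r   ┃----------------------------┃ 
────┃  1      [0]      38       0┃ 
    ┃  2        0       0       0┃ 
──┬─┃  3        0       0       0┃ 
9 │ ┃  4        0Item           0┃ 
──┼─┃  5   153.08       0       0┃ 
6 │ ┗━━━━━━━━━━━━━━━━━━━━━━━━━━━━┛ 
──┴───┘              ┃             
━━━━━━━━━━━━━━━━━━━━━┛             
                                   
                                   
                                   


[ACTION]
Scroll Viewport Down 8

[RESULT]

    ┠────────────────────────────┨ 
    ┃A1:                         ┃ 
━━━━┃       A       B       C    ┃ 
r   ┃----------------------------┃ 
────┃  1      [0]      38       0┃ 
    ┃  2        0       0       0┃ 
──┬─┃  3        0       0       0┃ 
9 │ ┃  4        0Item           0┃ 
──┼─┃  5   153.08       0       0┃ 
6 │ ┗━━━━━━━━━━━━━━━━━━━━━━━━━━━━┛ 
──┴───┘              ┃             
━━━━━━━━━━━━━━━━━━━━━┛             
                                   
                                   
                                   
                                   
                                   
                                   
                                   
                                   
                                   
                                   
                                   


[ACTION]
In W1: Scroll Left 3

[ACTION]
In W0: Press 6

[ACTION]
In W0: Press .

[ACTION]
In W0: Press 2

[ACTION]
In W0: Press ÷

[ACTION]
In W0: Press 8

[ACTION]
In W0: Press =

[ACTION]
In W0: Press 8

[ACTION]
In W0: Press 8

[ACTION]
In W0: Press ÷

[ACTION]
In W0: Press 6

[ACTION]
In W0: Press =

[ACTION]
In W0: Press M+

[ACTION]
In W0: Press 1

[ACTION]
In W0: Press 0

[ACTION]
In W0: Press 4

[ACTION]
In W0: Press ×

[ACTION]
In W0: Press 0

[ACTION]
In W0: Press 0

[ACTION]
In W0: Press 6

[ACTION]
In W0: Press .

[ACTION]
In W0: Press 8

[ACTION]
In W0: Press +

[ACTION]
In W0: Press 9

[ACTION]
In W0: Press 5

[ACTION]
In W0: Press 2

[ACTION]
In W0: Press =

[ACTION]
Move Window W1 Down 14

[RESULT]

                                   
                                   
━━━━━━━━━━━━━━━━━━━━━┓             
r                    ┃             
─────────────────────┨             
          1051.733333┃             
──┬───┐              ┃             
9 │ ÷ │              ┃             
──┼───┤              ┃             
6 │ × │              ┃             
──┴───┘              ┃             
━━━━┏━━━━━━━━━━━━━━━━━━━━━━━━━━━━┓ 
    ┃ Spreadsheet                ┃ 
    ┠────────────────────────────┨ 
    ┃A1:                         ┃ 
    ┃       A       B       C    ┃ 
    ┃----------------------------┃ 
    ┃  1      [0]      38       0┃ 
    ┃  2        0       0       0┃ 
    ┃  3        0       0       0┃ 
    ┃  4        0Item           0┃ 
    ┃  5   153.08       0       0┃ 
    ┗━━━━━━━━━━━━━━━━━━━━━━━━━━━━┛ 


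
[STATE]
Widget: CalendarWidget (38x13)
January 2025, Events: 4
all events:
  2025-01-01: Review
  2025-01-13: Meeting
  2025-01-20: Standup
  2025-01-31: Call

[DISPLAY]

             January 2025             
Mo Tu We Th Fr Sa Su                  
       1*  2  3  4  5                 
 6  7  8  9 10 11 12                  
13* 14 15 16 17 18 19                 
20* 21 22 23 24 25 26                 
27 28 29 30 31*                       
                                      
                                      
                                      
                                      
                                      
                                      


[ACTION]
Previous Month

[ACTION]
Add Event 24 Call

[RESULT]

            December 2024             
Mo Tu We Th Fr Sa Su                  
                   1                  
 2  3  4  5  6  7  8                  
 9 10 11 12 13 14 15                  
16 17 18 19 20 21 22                  
23 24* 25 26 27 28 29                 
30 31                                 
                                      
                                      
                                      
                                      
                                      


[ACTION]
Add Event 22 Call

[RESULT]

            December 2024             
Mo Tu We Th Fr Sa Su                  
                   1                  
 2  3  4  5  6  7  8                  
 9 10 11 12 13 14 15                  
16 17 18 19 20 21 22*                 
23 24* 25 26 27 28 29                 
30 31                                 
                                      
                                      
                                      
                                      
                                      


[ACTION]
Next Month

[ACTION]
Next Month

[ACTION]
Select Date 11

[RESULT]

            February 2025             
Mo Tu We Th Fr Sa Su                  
                1  2                  
 3  4  5  6  7  8  9                  
10 [11] 12 13 14 15 16                
17 18 19 20 21 22 23                  
24 25 26 27 28                        
                                      
                                      
                                      
                                      
                                      
                                      


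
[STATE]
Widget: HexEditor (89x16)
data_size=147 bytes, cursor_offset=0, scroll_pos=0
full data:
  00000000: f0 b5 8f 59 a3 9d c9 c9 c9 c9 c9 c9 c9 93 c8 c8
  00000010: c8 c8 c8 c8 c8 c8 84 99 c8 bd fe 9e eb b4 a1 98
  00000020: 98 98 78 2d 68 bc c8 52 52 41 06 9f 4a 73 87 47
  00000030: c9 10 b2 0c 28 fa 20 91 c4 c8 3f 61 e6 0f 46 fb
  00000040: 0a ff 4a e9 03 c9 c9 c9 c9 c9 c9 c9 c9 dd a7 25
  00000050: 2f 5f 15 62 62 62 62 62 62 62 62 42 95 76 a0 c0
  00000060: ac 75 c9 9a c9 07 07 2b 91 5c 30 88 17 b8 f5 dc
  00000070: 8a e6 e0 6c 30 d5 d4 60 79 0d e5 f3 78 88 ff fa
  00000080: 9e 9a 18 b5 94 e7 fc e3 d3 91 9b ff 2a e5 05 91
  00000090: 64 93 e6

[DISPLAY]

00000000  F0 b5 8f 59 a3 9d c9 c9  c9 c9 c9 c9 c9 93 c8 c8  |...Y............|           
00000010  c8 c8 c8 c8 c8 c8 84 99  c8 bd fe 9e eb b4 a1 98  |................|           
00000020  98 98 78 2d 68 bc c8 52  52 41 06 9f 4a 73 87 47  |..x-h..RRA..Js.G|           
00000030  c9 10 b2 0c 28 fa 20 91  c4 c8 3f 61 e6 0f 46 fb  |....(. ...?a..F.|           
00000040  0a ff 4a e9 03 c9 c9 c9  c9 c9 c9 c9 c9 dd a7 25  |..J............%|           
00000050  2f 5f 15 62 62 62 62 62  62 62 62 42 95 76 a0 c0  |/_.bbbbbbbbB.v..|           
00000060  ac 75 c9 9a c9 07 07 2b  91 5c 30 88 17 b8 f5 dc  |.u.....+.\0.....|           
00000070  8a e6 e0 6c 30 d5 d4 60  79 0d e5 f3 78 88 ff fa  |...l0..`y...x...|           
00000080  9e 9a 18 b5 94 e7 fc e3  d3 91 9b ff 2a e5 05 91  |............*...|           
00000090  64 93 e6                                          |d..             |           
                                                                                         
                                                                                         
                                                                                         
                                                                                         
                                                                                         
                                                                                         


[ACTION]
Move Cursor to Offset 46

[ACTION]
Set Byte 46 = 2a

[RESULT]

00000000  f0 b5 8f 59 a3 9d c9 c9  c9 c9 c9 c9 c9 93 c8 c8  |...Y............|           
00000010  c8 c8 c8 c8 c8 c8 84 99  c8 bd fe 9e eb b4 a1 98  |................|           
00000020  98 98 78 2d 68 bc c8 52  52 41 06 9f 4a 73 2A 47  |..x-h..RRA..Js*G|           
00000030  c9 10 b2 0c 28 fa 20 91  c4 c8 3f 61 e6 0f 46 fb  |....(. ...?a..F.|           
00000040  0a ff 4a e9 03 c9 c9 c9  c9 c9 c9 c9 c9 dd a7 25  |..J............%|           
00000050  2f 5f 15 62 62 62 62 62  62 62 62 42 95 76 a0 c0  |/_.bbbbbbbbB.v..|           
00000060  ac 75 c9 9a c9 07 07 2b  91 5c 30 88 17 b8 f5 dc  |.u.....+.\0.....|           
00000070  8a e6 e0 6c 30 d5 d4 60  79 0d e5 f3 78 88 ff fa  |...l0..`y...x...|           
00000080  9e 9a 18 b5 94 e7 fc e3  d3 91 9b ff 2a e5 05 91  |............*...|           
00000090  64 93 e6                                          |d..             |           
                                                                                         
                                                                                         
                                                                                         
                                                                                         
                                                                                         
                                                                                         


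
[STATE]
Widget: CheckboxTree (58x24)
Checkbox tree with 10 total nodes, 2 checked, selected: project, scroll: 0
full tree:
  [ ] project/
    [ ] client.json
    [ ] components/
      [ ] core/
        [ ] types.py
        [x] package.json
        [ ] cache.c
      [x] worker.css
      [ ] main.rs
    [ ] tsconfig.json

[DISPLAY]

>[-] project/                                             
   [ ] client.json                                        
   [-] components/                                        
     [-] core/                                            
       [ ] types.py                                       
       [x] package.json                                   
       [ ] cache.c                                        
     [x] worker.css                                       
     [ ] main.rs                                          
   [ ] tsconfig.json                                      
                                                          
                                                          
                                                          
                                                          
                                                          
                                                          
                                                          
                                                          
                                                          
                                                          
                                                          
                                                          
                                                          
                                                          


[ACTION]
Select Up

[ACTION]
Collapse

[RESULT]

>[-] project/                                             
                                                          
                                                          
                                                          
                                                          
                                                          
                                                          
                                                          
                                                          
                                                          
                                                          
                                                          
                                                          
                                                          
                                                          
                                                          
                                                          
                                                          
                                                          
                                                          
                                                          
                                                          
                                                          
                                                          


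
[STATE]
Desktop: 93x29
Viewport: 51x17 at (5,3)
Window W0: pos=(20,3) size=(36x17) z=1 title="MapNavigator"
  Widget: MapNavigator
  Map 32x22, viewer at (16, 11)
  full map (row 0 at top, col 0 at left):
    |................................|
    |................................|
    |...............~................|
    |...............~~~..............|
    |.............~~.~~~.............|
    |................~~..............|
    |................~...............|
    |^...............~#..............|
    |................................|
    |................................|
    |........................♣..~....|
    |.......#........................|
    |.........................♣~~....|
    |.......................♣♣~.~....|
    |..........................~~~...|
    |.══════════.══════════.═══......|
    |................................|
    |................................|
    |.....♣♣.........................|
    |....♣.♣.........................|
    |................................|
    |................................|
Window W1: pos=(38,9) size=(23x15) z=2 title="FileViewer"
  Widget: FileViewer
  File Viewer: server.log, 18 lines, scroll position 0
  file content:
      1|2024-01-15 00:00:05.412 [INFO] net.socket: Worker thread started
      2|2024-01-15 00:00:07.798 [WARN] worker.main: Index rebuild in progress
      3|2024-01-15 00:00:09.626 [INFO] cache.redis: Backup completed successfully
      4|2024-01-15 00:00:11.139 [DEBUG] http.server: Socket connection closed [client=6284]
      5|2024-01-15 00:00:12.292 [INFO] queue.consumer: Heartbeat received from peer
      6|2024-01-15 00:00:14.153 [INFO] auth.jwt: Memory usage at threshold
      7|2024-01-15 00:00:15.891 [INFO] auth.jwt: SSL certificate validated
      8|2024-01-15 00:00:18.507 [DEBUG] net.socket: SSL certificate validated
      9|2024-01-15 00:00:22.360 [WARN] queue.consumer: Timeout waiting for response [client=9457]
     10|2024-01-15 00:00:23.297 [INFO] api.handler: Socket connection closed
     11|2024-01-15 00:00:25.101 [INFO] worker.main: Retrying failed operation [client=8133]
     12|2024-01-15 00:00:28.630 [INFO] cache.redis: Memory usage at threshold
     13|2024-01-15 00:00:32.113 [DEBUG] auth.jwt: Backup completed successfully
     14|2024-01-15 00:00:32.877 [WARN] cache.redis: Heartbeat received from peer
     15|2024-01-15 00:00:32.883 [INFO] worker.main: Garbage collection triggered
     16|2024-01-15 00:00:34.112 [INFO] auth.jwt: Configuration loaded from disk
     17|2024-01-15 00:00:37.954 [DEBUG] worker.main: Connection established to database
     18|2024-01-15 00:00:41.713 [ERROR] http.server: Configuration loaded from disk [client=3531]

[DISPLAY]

               ┏━━━━━━━━━━━━━━━━━━━━━━━━━━━━━━━━━━┓
               ┃ MapNavigator                     ┃
               ┠──────────────────────────────────┨
               ┃ ................~~.............. ┃
               ┃ ................~............... ┃
               ┃ ^...............~#.............. ┃
               ┃ ................┏━━━━━━━━━━━━━━━━━
               ┃ ................┃ FileViewer      
               ┃ ................┠─────────────────
               ┃ .......#........┃2024-01-15 00:00:
               ┃ ................┃2024-01-15 00:00:
               ┃ ................┃2024-01-15 00:00:
               ┃ ................┃2024-01-15 00:00:
               ┃ .══════════.════┃2024-01-15 00:00:
               ┃ ................┃2024-01-15 00:00:
               ┃ ................┃2024-01-15 00:00:
               ┗━━━━━━━━━━━━━━━━━┃2024-01-15 00:00:


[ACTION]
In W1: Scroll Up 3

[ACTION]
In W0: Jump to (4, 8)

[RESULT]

               ┏━━━━━━━━━━━━━━━━━━━━━━━━━━━━━━━━━━┓
               ┃ MapNavigator                     ┃
               ┠──────────────────────────────────┨
               ┃             ...............~.....┃
               ┃             ...............~~~...┃
               ┃             .............~~.~~~..┃
               ┃             ....┏━━━━━━━━━━━━━━━━━
               ┃             ....┃ FileViewer      
               ┃             ^...┠─────────────────
               ┃             ....┃2024-01-15 00:00:
               ┃             ....┃2024-01-15 00:00:
               ┃             ....┃2024-01-15 00:00:
               ┃             ....┃2024-01-15 00:00:
               ┃             ....┃2024-01-15 00:00:
               ┃             ....┃2024-01-15 00:00:
               ┃             ....┃2024-01-15 00:00:
               ┗━━━━━━━━━━━━━━━━━┃2024-01-15 00:00:


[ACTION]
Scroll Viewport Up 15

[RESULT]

                                                   
                                                   
                                                   
               ┏━━━━━━━━━━━━━━━━━━━━━━━━━━━━━━━━━━┓
               ┃ MapNavigator                     ┃
               ┠──────────────────────────────────┨
               ┃             ...............~.....┃
               ┃             ...............~~~...┃
               ┃             .............~~.~~~..┃
               ┃             ....┏━━━━━━━━━━━━━━━━━
               ┃             ....┃ FileViewer      
               ┃             ^...┠─────────────────
               ┃             ....┃2024-01-15 00:00:
               ┃             ....┃2024-01-15 00:00:
               ┃             ....┃2024-01-15 00:00:
               ┃             ....┃2024-01-15 00:00:
               ┃             ....┃2024-01-15 00:00:


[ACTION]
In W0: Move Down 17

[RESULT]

                                                   
                                                   
                                                   
               ┏━━━━━━━━━━━━━━━━━━━━━━━━━━━━━━━━━━┓
               ┃ MapNavigator                     ┃
               ┠──────────────────────────────────┨
               ┃             .══════════.═════════┃
               ┃             .....................┃
               ┃             .....................┃
               ┃             ....┏━━━━━━━━━━━━━━━━━
               ┃             ....┃ FileViewer      
               ┃             ....┠─────────────────
               ┃             ....┃2024-01-15 00:00:
               ┃                 ┃2024-01-15 00:00:
               ┃                 ┃2024-01-15 00:00:
               ┃                 ┃2024-01-15 00:00:
               ┃                 ┃2024-01-15 00:00:


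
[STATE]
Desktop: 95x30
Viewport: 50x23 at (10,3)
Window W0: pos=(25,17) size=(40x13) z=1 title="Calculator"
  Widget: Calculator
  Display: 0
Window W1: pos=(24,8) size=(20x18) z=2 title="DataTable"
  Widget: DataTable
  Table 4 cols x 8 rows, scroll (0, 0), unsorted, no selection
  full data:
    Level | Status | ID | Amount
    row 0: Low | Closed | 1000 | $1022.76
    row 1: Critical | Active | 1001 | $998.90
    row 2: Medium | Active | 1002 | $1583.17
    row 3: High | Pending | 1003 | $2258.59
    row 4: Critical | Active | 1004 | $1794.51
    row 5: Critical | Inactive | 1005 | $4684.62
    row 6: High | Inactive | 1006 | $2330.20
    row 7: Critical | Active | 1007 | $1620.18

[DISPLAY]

                                                  
                                                  
                                                  
                                                  
                                                  
              ┏━━━━━━━━━━━━━━━━━━┓                
              ┃ DataTable        ┃                
              ┠──────────────────┨                
              ┃Level   │Status  │┃                
              ┃────────┼────────┼┃                
              ┃Low     │Closed  │┃                
              ┃Critical│Active  │┃                
              ┃Medium  │Active  │┃                
              ┃High    │Pending │┃                
              ┃Critical│Active  │┃━━━━━━━━━━━━━━━━
              ┃Critical│Inactive│┃                
              ┃High    │Inactive│┃────────────────
              ┃Critical│Active  │┃                
              ┃                  ┃                
              ┃                  ┃                
              ┃                  ┃                
              ┃                  ┃                
              ┗━━━━━━━━━━━━━━━━━━┛                


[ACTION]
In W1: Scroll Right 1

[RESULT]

                                                  
                                                  
                                                  
                                                  
                                                  
              ┏━━━━━━━━━━━━━━━━━━┓                
              ┃ DataTable        ┃                
              ┠──────────────────┨                
              ┃evel   │Status  │I┃                
              ┃───────┼────────┼─┃                
              ┃ow     │Closed  │1┃                
              ┃ritical│Active  │1┃                
              ┃edium  │Active  │1┃                
              ┃igh    │Pending │1┃                
              ┃ritical│Active  │1┃━━━━━━━━━━━━━━━━
              ┃ritical│Inactive│1┃                
              ┃igh    │Inactive│1┃────────────────
              ┃ritical│Active  │1┃                
              ┃                  ┃                
              ┃                  ┃                
              ┃                  ┃                
              ┃                  ┃                
              ┗━━━━━━━━━━━━━━━━━━┛                


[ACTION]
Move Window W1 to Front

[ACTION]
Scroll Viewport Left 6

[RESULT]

                                                  
                                                  
                                                  
                                                  
                                                  
                    ┏━━━━━━━━━━━━━━━━━━┓          
                    ┃ DataTable        ┃          
                    ┠──────────────────┨          
                    ┃evel   │Status  │I┃          
                    ┃───────┼────────┼─┃          
                    ┃ow     │Closed  │1┃          
                    ┃ritical│Active  │1┃          
                    ┃edium  │Active  │1┃          
                    ┃igh    │Pending │1┃          
                    ┃ritical│Active  │1┃━━━━━━━━━━
                    ┃ritical│Inactive│1┃          
                    ┃igh    │Inactive│1┃──────────
                    ┃ritical│Active  │1┃          
                    ┃                  ┃          
                    ┃                  ┃          
                    ┃                  ┃          
                    ┃                  ┃          
                    ┗━━━━━━━━━━━━━━━━━━┛          


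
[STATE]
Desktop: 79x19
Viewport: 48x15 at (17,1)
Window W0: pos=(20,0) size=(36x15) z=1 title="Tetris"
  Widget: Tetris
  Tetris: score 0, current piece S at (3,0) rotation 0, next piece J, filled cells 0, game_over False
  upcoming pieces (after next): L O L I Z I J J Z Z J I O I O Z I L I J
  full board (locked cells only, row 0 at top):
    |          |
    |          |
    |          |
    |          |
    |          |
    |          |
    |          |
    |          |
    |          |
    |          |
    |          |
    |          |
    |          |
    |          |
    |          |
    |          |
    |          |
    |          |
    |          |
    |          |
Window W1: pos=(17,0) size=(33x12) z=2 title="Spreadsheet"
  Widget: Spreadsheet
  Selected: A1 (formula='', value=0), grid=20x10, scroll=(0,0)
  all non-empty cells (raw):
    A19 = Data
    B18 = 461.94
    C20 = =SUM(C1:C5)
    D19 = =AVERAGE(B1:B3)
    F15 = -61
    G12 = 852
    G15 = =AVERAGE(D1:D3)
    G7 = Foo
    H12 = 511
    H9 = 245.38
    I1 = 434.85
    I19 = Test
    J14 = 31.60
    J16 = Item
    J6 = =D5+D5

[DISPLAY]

┃ Spreadsheet                   ┃     ┃         
┠───────────────────────────────┨─────┨         
┃A1:                            ┃     ┃         
┃       A       B       C       ┃     ┃         
┃-------------------------------┃     ┃         
┃  1      [0]       0       0   ┃     ┃         
┃  2        0       0       0   ┃     ┃         
┃  3        0       0       0   ┃     ┃         
┃  4        0       0       0   ┃     ┃         
┃  5        0       0       0   ┃     ┃         
┗━━━━━━━━━━━━━━━━━━━━━━━━━━━━━━━┛     ┃         
   ┃          │                       ┃         
   ┃          │                       ┃         
   ┗━━━━━━━━━━━━━━━━━━━━━━━━━━━━━━━━━━┛         
                                                


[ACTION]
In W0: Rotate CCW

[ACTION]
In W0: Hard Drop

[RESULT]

┃ Spreadsheet                   ┃     ┃         
┠───────────────────────────────┨─────┨         
┃A1:                            ┃     ┃         
┃       A       B       C       ┃     ┃         
┃-------------------------------┃     ┃         
┃  1      [0]       0       0   ┃     ┃         
┃  2        0       0       0   ┃     ┃         
┃  3        0       0       0   ┃     ┃         
┃  4        0       0       0   ┃     ┃         
┃  5        0       0       0   ┃     ┃         
┗━━━━━━━━━━━━━━━━━━━━━━━━━━━━━━━┛     ┃         
   ┃   ░░     │                       ┃         
   ┃    ░     │                       ┃         
   ┗━━━━━━━━━━━━━━━━━━━━━━━━━━━━━━━━━━┛         
                                                


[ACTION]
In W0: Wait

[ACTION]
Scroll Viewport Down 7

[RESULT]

┃       A       B       C       ┃     ┃         
┃-------------------------------┃     ┃         
┃  1      [0]       0       0   ┃     ┃         
┃  2        0       0       0   ┃     ┃         
┃  3        0       0       0   ┃     ┃         
┃  4        0       0       0   ┃     ┃         
┃  5        0       0       0   ┃     ┃         
┗━━━━━━━━━━━━━━━━━━━━━━━━━━━━━━━┛     ┃         
   ┃   ░░     │                       ┃         
   ┃    ░     │                       ┃         
   ┗━━━━━━━━━━━━━━━━━━━━━━━━━━━━━━━━━━┛         
                                                
                                                
                                                
                                                


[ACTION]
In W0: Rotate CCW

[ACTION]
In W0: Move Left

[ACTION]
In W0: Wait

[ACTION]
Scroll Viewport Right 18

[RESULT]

  B       C       ┃     ┃                       
------------------┃     ┃                       
      0       0   ┃     ┃                       
      0       0   ┃     ┃                       
      0       0   ┃     ┃                       
      0       0   ┃     ┃                       
      0       0   ┃     ┃                       
━━━━━━━━━━━━━━━━━━┛     ┃                       
│                       ┃                       
│                       ┃                       
━━━━━━━━━━━━━━━━━━━━━━━━┛                       
                                                
                                                
                                                
                                                


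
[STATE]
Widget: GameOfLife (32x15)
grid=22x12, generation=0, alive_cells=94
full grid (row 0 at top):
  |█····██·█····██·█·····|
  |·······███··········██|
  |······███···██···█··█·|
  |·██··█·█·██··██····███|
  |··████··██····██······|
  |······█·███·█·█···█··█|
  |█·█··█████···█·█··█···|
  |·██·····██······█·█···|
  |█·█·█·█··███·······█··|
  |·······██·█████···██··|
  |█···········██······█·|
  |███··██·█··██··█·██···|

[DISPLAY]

Gen: 0                          
█····██·█····██·█·····          
·······███··········██          
······███···██···█··█·          
·██··█·█·██··██····███          
··████··██····██······          
······█·███·█·█···█··█          
█·█··█████···█·█··█···          
·██·····██······█·█···          
█·█·█·█··███·······█··          
·······██·█████···██··          
█···········██······█·          
███··██·█··██··█·██···          
                                
                                


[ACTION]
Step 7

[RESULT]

Gen: 7                          
············█·█·······          
···········██·██······          
···········██·██···██·          
···········██······██·          
···········██·········          
············█·········          
······················          
············█····█····          
·████···········███···          
·████·█████·█···█···█·          
·······███·······█···█          
·█················█·█·          
                                
                                


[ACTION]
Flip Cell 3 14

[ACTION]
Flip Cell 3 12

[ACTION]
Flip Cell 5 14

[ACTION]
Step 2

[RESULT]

Gen: 9                          
······················          
···········█··········          
···················██·          
··········█········██·          
··········█···█·······          
···········█·█········          
·············█···█····          
··███···█·······█·█···          
·█·····████····██·██··          
██·█····█·██····█·█·█·          
··█·█·██·█·······████·          
····················█·          
                                
                                


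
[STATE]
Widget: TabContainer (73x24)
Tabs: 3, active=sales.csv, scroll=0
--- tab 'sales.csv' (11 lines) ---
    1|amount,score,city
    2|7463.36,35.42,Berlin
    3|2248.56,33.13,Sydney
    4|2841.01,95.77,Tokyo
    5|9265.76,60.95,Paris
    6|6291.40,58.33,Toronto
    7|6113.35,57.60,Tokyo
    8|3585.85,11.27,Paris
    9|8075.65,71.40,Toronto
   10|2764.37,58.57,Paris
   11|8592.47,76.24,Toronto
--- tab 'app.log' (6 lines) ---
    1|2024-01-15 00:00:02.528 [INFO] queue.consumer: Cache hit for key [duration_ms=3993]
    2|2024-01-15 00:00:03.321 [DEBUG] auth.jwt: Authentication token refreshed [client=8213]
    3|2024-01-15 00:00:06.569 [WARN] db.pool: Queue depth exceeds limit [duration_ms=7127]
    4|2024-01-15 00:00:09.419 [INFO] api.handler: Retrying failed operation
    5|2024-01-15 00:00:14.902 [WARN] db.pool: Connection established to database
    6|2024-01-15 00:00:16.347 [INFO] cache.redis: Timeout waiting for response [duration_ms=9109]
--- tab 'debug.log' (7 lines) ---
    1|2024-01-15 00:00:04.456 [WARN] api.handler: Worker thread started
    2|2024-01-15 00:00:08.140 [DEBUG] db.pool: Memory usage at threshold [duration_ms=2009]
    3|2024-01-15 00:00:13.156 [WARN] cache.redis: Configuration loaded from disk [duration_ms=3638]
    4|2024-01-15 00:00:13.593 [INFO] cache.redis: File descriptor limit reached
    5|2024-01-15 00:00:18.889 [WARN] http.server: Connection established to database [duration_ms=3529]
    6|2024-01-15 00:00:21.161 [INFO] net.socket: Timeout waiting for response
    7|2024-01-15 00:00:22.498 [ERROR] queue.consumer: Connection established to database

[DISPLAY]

[sales.csv]│ app.log │ debug.log                                         
─────────────────────────────────────────────────────────────────────────
amount,score,city                                                        
7463.36,35.42,Berlin                                                     
2248.56,33.13,Sydney                                                     
2841.01,95.77,Tokyo                                                      
9265.76,60.95,Paris                                                      
6291.40,58.33,Toronto                                                    
6113.35,57.60,Tokyo                                                      
3585.85,11.27,Paris                                                      
8075.65,71.40,Toronto                                                    
2764.37,58.57,Paris                                                      
8592.47,76.24,Toronto                                                    
                                                                         
                                                                         
                                                                         
                                                                         
                                                                         
                                                                         
                                                                         
                                                                         
                                                                         
                                                                         
                                                                         


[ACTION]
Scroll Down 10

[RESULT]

[sales.csv]│ app.log │ debug.log                                         
─────────────────────────────────────────────────────────────────────────
8592.47,76.24,Toronto                                                    
                                                                         
                                                                         
                                                                         
                                                                         
                                                                         
                                                                         
                                                                         
                                                                         
                                                                         
                                                                         
                                                                         
                                                                         
                                                                         
                                                                         
                                                                         
                                                                         
                                                                         
                                                                         
                                                                         
                                                                         
                                                                         


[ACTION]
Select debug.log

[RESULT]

 sales.csv │ app.log │[debug.log]                                        
─────────────────────────────────────────────────────────────────────────
2024-01-15 00:00:04.456 [WARN] api.handler: Worker thread started        
2024-01-15 00:00:08.140 [DEBUG] db.pool: Memory usage at threshold [durat
2024-01-15 00:00:13.156 [WARN] cache.redis: Configuration loaded from dis
2024-01-15 00:00:13.593 [INFO] cache.redis: File descriptor limit reached
2024-01-15 00:00:18.889 [WARN] http.server: Connection established to dat
2024-01-15 00:00:21.161 [INFO] net.socket: Timeout waiting for response  
2024-01-15 00:00:22.498 [ERROR] queue.consumer: Connection established to
                                                                         
                                                                         
                                                                         
                                                                         
                                                                         
                                                                         
                                                                         
                                                                         
                                                                         
                                                                         
                                                                         
                                                                         
                                                                         
                                                                         
                                                                         
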